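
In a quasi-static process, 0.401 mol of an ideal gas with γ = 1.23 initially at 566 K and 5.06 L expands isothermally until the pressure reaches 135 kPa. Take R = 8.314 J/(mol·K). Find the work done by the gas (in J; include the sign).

P₁ = nRT₁/V₁ = 0.401×8.314×566/5.06 = 373 kPa.
Isothermal: T stays 566 K; PV = const ⇒ V₂ = 14.0 L, P₂ = 135 kPa.
W = nRT ln(V₂/V₁) = 0.401×8.314×566×ln(2.76) = 1920 J.

1920 J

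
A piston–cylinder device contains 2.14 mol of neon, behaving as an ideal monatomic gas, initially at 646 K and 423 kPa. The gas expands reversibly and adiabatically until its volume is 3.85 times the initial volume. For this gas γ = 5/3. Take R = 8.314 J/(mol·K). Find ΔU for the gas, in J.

V₁ = nRT₁/P₁ = 2.14×8.314×646/423 = 27.2 L.
Adiabatic: TV^(γ−1) = const ⇒ T₂ = 646×(0.260)^0.667 = 263 K; PV^γ = const ⇒ P₂ = 44.7 kPa.
For an ideal gas ΔU = nCvΔT with Cv = (3/2)R = 12.5 J/(mol·K).
ΔU = 2.14×12.5×(263−646) = -10200 J.

-10200 J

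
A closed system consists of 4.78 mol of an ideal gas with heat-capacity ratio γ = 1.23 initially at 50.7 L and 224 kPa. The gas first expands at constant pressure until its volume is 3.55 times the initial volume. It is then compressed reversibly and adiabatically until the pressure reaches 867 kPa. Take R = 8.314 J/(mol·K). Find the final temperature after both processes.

1310 K

T₁ = P₁V₁/(nR) = 224×50.7/(4.78×8.314) = 286 K.
Step 1 — Isobaric: P stays 224 kPa; V/T = const ⇒ T₂ = 1010 K, V₂ = 180 L.
W = PΔV = 224×(180−50.7) kPa·L = 29000 J.
ΔU = nCvΔT = 4.78×36.1×(1010−286) = 126000 J.
Q = ΔU + W = nCpΔT = 155000 J.
State after step 1: P = 224 kPa, V = 180 L, T = 1010 K.
Step 2 — Adiabatic: T₂/T₁ = (P₂/P₁)^((γ−1)/γ) ⇒ T₂ = 1010×(3.87)^0.187 = 1310 K; V₂ = 59.9 L.
ΔU = nCvΔT = 4.78×36.1×(1310−1010) = 50500 J.
Q = 0 for an adiabatic process, so W = −ΔU = -50500 J.
Net over both steps: W = -21500 J, Q = 155000 J, ΔU = 176000 J.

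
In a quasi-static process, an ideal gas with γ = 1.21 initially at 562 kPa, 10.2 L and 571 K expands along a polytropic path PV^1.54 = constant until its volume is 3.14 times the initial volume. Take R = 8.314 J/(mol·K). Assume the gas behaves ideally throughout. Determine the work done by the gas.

n = P₁V₁/(RT₁) = 562×10.2/(8.314×571) = 1.21 mol.
Polytropic n=1.54: T₂ = T₁(V₁/V₂)^(n−1) = 571×(0.318)^0.54 = 308 K; P₂ = P₁(V₁/V₂)^n = 96.5 kPa.
W = (P₁V₁−P₂V₂)/(n−1) = (562×10.2−96.5×32.0)/0.54 = 4890 J.

4890 J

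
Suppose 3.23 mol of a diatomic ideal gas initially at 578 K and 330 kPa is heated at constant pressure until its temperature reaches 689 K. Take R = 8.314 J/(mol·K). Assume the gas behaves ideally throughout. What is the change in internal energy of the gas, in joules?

V₁ = nRT₁/P₁ = 3.23×8.314×578/330 = 47.0 L.
Isobaric: P stays 330 kPa; V/T = const ⇒ T₂ = 689 K, V₂ = 56.1 L.
For an ideal gas ΔU = nCvΔT with Cv = (5/2)R = 20.8 J/(mol·K).
ΔU = 3.23×20.8×(689−578) = 7450 J.

7450 J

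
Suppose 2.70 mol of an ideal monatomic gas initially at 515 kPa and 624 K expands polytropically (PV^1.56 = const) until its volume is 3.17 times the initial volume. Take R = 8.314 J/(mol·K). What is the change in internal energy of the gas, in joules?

-10000 J

V₁ = nRT₁/P₁ = 2.70×8.314×624/515 = 27.2 L.
Polytropic n=1.56: T₂ = T₁(V₁/V₂)^(n−1) = 624×(0.315)^0.56 = 327 K; P₂ = P₁(V₁/V₂)^n = 85.1 kPa.
For an ideal gas ΔU = nCvΔT with Cv = (3/2)R = 12.5 J/(mol·K).
ΔU = 2.70×12.5×(327−624) = -10000 J.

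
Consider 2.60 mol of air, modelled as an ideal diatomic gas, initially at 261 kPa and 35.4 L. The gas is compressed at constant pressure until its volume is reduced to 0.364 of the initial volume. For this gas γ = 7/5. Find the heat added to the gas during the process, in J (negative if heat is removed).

-20600 J

T₁ = P₁V₁/(nR) = 261×35.4/(2.60×8.314) = 427 K.
Isobaric: P stays 261 kPa; V/T = const ⇒ T₂ = 156 K, V₂ = 12.9 L.
W = PΔV = 261×(12.9−35.4) kPa·L = -5880 J.
ΔU = nCvΔT = 2.60×20.8×(156−427) = -14700 J.
Q = ΔU + W = nCpΔT = -20600 J.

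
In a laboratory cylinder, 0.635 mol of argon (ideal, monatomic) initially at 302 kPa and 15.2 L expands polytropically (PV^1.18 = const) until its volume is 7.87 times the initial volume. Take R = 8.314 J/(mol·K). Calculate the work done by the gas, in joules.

T₁ = P₁V₁/(nR) = 302×15.2/(0.635×8.314) = 869 K.
Polytropic n=1.18: T₂ = T₁(V₁/V₂)^(n−1) = 869×(0.127)^0.18 = 600 K; P₂ = P₁(V₁/V₂)^n = 26.5 kPa.
W = (P₁V₁−P₂V₂)/(n−1) = (302×15.2−26.5×120)/0.18 = 7910 J.

7910 J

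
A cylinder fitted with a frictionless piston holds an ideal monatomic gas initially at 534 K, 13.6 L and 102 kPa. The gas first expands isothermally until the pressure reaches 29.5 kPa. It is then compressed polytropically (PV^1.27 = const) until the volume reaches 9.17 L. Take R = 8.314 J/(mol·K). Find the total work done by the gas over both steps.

n = P₁V₁/(RT₁) = 102×13.6/(8.314×534) = 0.312 mol.
Step 1 — Isothermal: T stays 534 K; PV = const ⇒ V₂ = 47.0 L, P₂ = 29.5 kPa.
ΔU = 0 (ideal gas, T constant).
W = nRT ln(V₂/V₁) = 0.312×8.314×534×ln(3.46) = 1720 J.
Q = ΔU + W = 1720 J.
State after step 1: P = 29.5 kPa, V = 47.0 L, T = 534 K.
Step 2 — Polytropic n=1.27: T₂ = T₁(V₁/V₂)^(n−1) = 534×(5.13)^0.27 = 830 K; P₂ = P₁(V₁/V₂)^n = 235 kPa.
W = (P₁V₁−P₂V₂)/(n−1) = (29.5×47.0−235×9.17)/0.27 = -2850 J.
ΔU = nCvΔT = 0.312×12.5×(830−534) = 1150 J.
Q = ΔU + W = -1700 J.
Net over both steps: W = -1130 J, Q = 24.8 J, ΔU = 1150 J.

-1130 J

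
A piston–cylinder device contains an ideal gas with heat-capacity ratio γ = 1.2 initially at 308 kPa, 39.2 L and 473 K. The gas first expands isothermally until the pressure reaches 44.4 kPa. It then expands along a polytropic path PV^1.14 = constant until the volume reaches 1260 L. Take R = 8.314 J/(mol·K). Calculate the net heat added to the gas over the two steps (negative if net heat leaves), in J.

n = P₁V₁/(RT₁) = 308×39.2/(8.314×473) = 3.07 mol.
Step 1 — Isothermal: T stays 473 K; PV = const ⇒ V₂ = 272 L, P₂ = 44.4 kPa.
ΔU = 0 (ideal gas, T constant).
W = nRT ln(V₂/V₁) = 3.07×8.314×473×ln(6.94) = 23400 J.
Q = ΔU + W = 23400 J.
State after step 1: P = 44.4 kPa, V = 272 L, T = 473 K.
Step 2 — Polytropic n=1.14: T₂ = T₁(V₁/V₂)^(n−1) = 473×(0.216)^0.14 = 382 K; P₂ = P₁(V₁/V₂)^n = 7.73 kPa.
W = (P₁V₁−P₂V₂)/(n−1) = (44.4×272−7.73×1260)/0.14 = 16700 J.
ΔU = nCvΔT = 3.07×41.6×(382−473) = -11700 J.
Q = ΔU + W = 5000 J.
Net over both steps: W = 40000 J, Q = 28400 J, ΔU = -11700 J.

28400 J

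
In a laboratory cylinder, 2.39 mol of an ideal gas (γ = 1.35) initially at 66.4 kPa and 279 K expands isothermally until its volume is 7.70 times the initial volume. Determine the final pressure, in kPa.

V₁ = nRT₁/P₁ = 2.39×8.314×279/66.4 = 83.5 L.
Isothermal: T stays 279 K; PV = const ⇒ V₂ = 643 L, P₂ = 8.62 kPa.

8.62 kPa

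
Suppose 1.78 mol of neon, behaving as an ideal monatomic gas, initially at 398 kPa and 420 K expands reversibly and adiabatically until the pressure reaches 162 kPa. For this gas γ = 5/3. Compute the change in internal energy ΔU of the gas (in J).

-2820 J

V₁ = nRT₁/P₁ = 1.78×8.314×420/398 = 15.6 L.
Adiabatic: T₂/T₁ = (P₂/P₁)^((γ−1)/γ) ⇒ T₂ = 420×(0.407)^0.400 = 293 K; V₂ = 26.8 L.
For an ideal gas ΔU = nCvΔT with Cv = (3/2)R = 12.5 J/(mol·K).
ΔU = 1.78×12.5×(293−420) = -2820 J.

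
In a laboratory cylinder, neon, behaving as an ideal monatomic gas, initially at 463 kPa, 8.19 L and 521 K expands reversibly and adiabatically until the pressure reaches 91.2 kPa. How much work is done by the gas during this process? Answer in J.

2720 J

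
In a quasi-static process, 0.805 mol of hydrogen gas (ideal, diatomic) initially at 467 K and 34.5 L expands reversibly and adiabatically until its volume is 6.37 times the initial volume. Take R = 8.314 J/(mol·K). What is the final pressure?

6.78 kPa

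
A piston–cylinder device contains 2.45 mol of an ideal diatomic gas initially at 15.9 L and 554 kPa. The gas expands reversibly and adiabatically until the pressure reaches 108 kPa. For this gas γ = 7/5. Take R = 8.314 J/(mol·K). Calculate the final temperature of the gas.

271 K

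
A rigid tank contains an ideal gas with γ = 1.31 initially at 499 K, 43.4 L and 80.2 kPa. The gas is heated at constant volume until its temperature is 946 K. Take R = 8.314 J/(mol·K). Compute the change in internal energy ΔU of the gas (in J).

n = P₁V₁/(RT₁) = 80.2×43.4/(8.314×499) = 0.839 mol.
Isochoric: V stays 43.4 L; P/T = const ⇒ T₂ = 946 K, P₂ = 152 kPa.
For an ideal gas ΔU = nCvΔT with Cv = R/(γ−1) = 26.8 J/(mol·K).
ΔU = 0.839×26.8×(946−499) = 10100 J.

10100 J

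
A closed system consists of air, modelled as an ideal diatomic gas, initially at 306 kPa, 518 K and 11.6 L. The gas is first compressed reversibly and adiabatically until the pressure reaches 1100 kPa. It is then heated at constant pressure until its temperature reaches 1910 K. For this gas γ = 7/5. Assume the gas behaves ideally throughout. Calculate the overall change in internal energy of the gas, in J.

23800 J

n = P₁V₁/(RT₁) = 306×11.6/(8.314×518) = 0.824 mol.
Step 1 — Adiabatic: T₂/T₁ = (P₂/P₁)^((γ−1)/γ) ⇒ T₂ = 518×(3.59)^0.286 = 747 K; V₂ = 4.65 L.
ΔU = nCvΔT = 0.824×20.8×(747−518) = 3920 J.
Q = 0 for an adiabatic process, so W = −ΔU = -3920 J.
State after step 1: P = 1100 kPa, V = 4.65 L, T = 747 K.
Step 2 — Isobaric: P stays 1100 kPa; V/T = const ⇒ T₂ = 1910 K, V₂ = 11.9 L.
W = PΔV = 1100×(11.9−4.65) kPa·L = 7970 J.
ΔU = nCvΔT = 0.824×20.8×(1910−747) = 19900 J.
Q = ΔU + W = nCpΔT = 27900 J.
Net over both steps: W = 4060 J, Q = 27900 J, ΔU = 23800 J.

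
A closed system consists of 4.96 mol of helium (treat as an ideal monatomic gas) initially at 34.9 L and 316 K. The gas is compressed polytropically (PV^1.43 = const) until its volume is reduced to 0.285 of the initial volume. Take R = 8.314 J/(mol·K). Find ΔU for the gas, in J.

14000 J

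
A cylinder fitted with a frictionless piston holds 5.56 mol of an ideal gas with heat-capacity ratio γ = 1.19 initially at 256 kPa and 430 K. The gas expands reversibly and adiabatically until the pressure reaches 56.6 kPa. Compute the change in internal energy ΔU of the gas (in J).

-22400 J

V₁ = nRT₁/P₁ = 5.56×8.314×430/256 = 77.6 L.
Adiabatic: T₂/T₁ = (P₂/P₁)^((γ−1)/γ) ⇒ T₂ = 430×(0.221)^0.160 = 338 K; V₂ = 276 L.
For an ideal gas ΔU = nCvΔT with Cv = R/(γ−1) = 43.8 J/(mol·K).
ΔU = 5.56×43.8×(338−430) = -22400 J.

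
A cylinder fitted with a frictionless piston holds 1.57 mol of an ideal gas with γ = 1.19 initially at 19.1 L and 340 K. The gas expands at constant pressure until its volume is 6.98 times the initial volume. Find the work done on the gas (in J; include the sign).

-26500 J

P₁ = nRT₁/V₁ = 1.57×8.314×340/19.1 = 232 kPa.
Isobaric: P stays 232 kPa; V/T = const ⇒ T₂ = 2370 K, V₂ = 133 L.
W = PΔV = 232×(133−19.1) kPa·L = 26500 J.
Work done on the gas = −W_by = -26500 J.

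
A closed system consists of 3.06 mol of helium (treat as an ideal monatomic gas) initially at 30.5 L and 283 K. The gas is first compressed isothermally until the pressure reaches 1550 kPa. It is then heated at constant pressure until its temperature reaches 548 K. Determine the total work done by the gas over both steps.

P₁ = nRT₁/V₁ = 3.06×8.314×283/30.5 = 236 kPa.
Step 1 — Isothermal: T stays 283 K; PV = const ⇒ V₂ = 4.65 L, P₂ = 1550 kPa.
ΔU = 0 (ideal gas, T constant).
W = nRT ln(V₂/V₁) = 3.06×8.314×283×ln(0.152) = -13500 J.
Q = ΔU + W = -13500 J.
State after step 1: P = 1550 kPa, V = 4.65 L, T = 283 K.
Step 2 — Isobaric: P stays 1550 kPa; V/T = const ⇒ T₂ = 548 K, V₂ = 8.99 L.
W = PΔV = 1550×(8.99−4.65) kPa·L = 6740 J.
ΔU = nCvΔT = 3.06×12.5×(548−283) = 10100 J.
Q = ΔU + W = nCpΔT = 16900 J.
Net over both steps: W = -6810 J, Q = 3310 J, ΔU = 10100 J.

-6810 J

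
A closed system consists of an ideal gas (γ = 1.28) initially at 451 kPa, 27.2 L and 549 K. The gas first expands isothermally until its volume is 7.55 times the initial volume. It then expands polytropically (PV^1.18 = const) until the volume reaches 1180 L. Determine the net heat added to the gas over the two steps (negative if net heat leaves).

31400 J

n = P₁V₁/(RT₁) = 451×27.2/(8.314×549) = 2.69 mol.
Step 1 — Isothermal: T stays 549 K; PV = const ⇒ V₂ = 205 L, P₂ = 59.7 kPa.
ΔU = 0 (ideal gas, T constant).
W = nRT ln(V₂/V₁) = 2.69×8.314×549×ln(7.55) = 24800 J.
Q = ΔU + W = 24800 J.
State after step 1: P = 59.7 kPa, V = 205 L, T = 549 K.
Step 2 — Polytropic n=1.18: T₂ = T₁(V₁/V₂)^(n−1) = 549×(0.174)^0.18 = 401 K; P₂ = P₁(V₁/V₂)^n = 7.59 kPa.
W = (P₁V₁−P₂V₂)/(n−1) = (59.7×205−7.59×1180)/0.18 = 18400 J.
ΔU = nCvΔT = 2.69×29.7×(401−549) = -11800 J.
Q = ΔU + W = 6570 J.
Net over both steps: W = 43200 J, Q = 31400 J, ΔU = -11800 J.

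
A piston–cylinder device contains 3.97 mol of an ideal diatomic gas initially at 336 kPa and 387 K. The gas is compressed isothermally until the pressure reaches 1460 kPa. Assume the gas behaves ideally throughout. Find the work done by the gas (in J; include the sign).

V₁ = nRT₁/P₁ = 3.97×8.314×387/336 = 38.0 L.
Isothermal: T stays 387 K; PV = const ⇒ V₂ = 8.75 L, P₂ = 1460 kPa.
W = nRT ln(V₂/V₁) = 3.97×8.314×387×ln(0.230) = -18800 J.

-18800 J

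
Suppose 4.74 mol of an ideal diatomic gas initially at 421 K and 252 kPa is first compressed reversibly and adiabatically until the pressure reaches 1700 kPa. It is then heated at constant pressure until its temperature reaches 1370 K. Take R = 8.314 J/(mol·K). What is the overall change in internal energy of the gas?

V₁ = nRT₁/P₁ = 4.74×8.314×421/252 = 65.8 L.
Step 1 — Adiabatic: T₂/T₁ = (P₂/P₁)^((γ−1)/γ) ⇒ T₂ = 421×(6.75)^0.286 = 726 K; V₂ = 16.8 L.
ΔU = nCvΔT = 4.74×20.8×(726−421) = 30100 J.
Q = 0 for an adiabatic process, so W = −ΔU = -30100 J.
State after step 1: P = 1700 kPa, V = 16.8 L, T = 726 K.
Step 2 — Isobaric: P stays 1700 kPa; V/T = const ⇒ T₂ = 1370 K, V₂ = 31.8 L.
W = PΔV = 1700×(31.8−16.8) kPa·L = 25400 J.
ΔU = nCvΔT = 4.74×20.8×(1370−726) = 63400 J.
Q = ΔU + W = nCpΔT = 88800 J.
Net over both steps: W = -4720 J, Q = 88800 J, ΔU = 93500 J.

93500 J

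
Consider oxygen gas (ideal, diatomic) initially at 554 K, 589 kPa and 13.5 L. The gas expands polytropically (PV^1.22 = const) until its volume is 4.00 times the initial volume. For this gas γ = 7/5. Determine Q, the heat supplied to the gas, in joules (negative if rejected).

n = P₁V₁/(RT₁) = 589×13.5/(8.314×554) = 1.73 mol.
Polytropic n=1.22: T₂ = T₁(V₁/V₂)^(n−1) = 554×(0.250)^0.22 = 408 K; P₂ = P₁(V₁/V₂)^n = 109 kPa.
W = (P₁V₁−P₂V₂)/(n−1) = (589×13.5−109×54.0)/0.22 = 9500 J.
ΔU = nCvΔT = 1.73×20.8×(408−554) = -5230 J.
Q = ΔU + W = 4280 J.

4280 J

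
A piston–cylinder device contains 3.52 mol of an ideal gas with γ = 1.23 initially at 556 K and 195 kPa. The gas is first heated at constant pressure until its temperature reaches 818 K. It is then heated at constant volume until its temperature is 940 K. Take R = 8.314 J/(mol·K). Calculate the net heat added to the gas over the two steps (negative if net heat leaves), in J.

V₁ = nRT₁/P₁ = 3.52×8.314×556/195 = 83.4 L.
Step 1 — Isobaric: P stays 195 kPa; V/T = const ⇒ T₂ = 818 K, V₂ = 123 L.
W = PΔV = 195×(123−83.4) kPa·L = 7670 J.
ΔU = nCvΔT = 3.52×36.1×(818−556) = 33300 J.
Q = ΔU + W = nCpΔT = 41000 J.
State after step 1: P = 195 kPa, V = 123 L, T = 818 K.
Step 2 — Isochoric: V stays 123 L; P/T = const ⇒ T₂ = 940 K, P₂ = 224 kPa.
W = 0 (no volume change).
ΔU = nCvΔT = 3.52×36.1×(940−818) = 15500 J.
Q = ΔU = 15500 J.
Net over both steps: W = 7670 J, Q = 56500 J, ΔU = 48900 J.

56500 J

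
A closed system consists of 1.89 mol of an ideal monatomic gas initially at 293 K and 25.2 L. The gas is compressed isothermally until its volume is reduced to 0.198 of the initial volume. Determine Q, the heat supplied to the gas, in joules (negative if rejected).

-7460 J

P₁ = nRT₁/V₁ = 1.89×8.314×293/25.2 = 183 kPa.
Isothermal: T stays 293 K; PV = const ⇒ V₂ = 4.99 L, P₂ = 923 kPa.
ΔU = 0 (ideal gas, T constant).
W = nRT ln(V₂/V₁) = 1.89×8.314×293×ln(0.198) = -7460 J.
Q = ΔU + W = -7460 J.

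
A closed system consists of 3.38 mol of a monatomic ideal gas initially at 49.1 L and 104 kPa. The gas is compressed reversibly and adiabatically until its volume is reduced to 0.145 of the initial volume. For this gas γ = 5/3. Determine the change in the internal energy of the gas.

20100 J

T₁ = P₁V₁/(nR) = 104×49.1/(3.38×8.314) = 182 K.
Adiabatic: TV^(γ−1) = const ⇒ T₂ = 182×(6.90)^0.667 = 658 K; PV^γ = const ⇒ P₂ = 2600 kPa.
For an ideal gas ΔU = nCvΔT with Cv = (3/2)R = 12.5 J/(mol·K).
ΔU = 3.38×12.5×(658−182) = 20100 J.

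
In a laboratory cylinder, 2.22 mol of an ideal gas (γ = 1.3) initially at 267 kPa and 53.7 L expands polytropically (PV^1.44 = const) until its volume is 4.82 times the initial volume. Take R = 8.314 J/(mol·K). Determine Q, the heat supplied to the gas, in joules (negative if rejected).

T₁ = P₁V₁/(nR) = 267×53.7/(2.22×8.314) = 777 K.
Polytropic n=1.44: T₂ = T₁(V₁/V₂)^(n−1) = 777×(0.207)^0.44 = 389 K; P₂ = P₁(V₁/V₂)^n = 27.7 kPa.
W = (P₁V₁−P₂V₂)/(n−1) = (267×53.7−27.7×259)/0.44 = 16300 J.
ΔU = nCvΔT = 2.22×27.7×(389−777) = -23900 J.
Q = ΔU + W = -7590 J.

-7590 J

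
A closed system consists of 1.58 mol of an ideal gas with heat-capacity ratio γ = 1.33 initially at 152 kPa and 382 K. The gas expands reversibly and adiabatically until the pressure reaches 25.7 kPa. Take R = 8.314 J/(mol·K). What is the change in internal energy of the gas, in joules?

V₁ = nRT₁/P₁ = 1.58×8.314×382/152 = 33.0 L.
Adiabatic: T₂/T₁ = (P₂/P₁)^((γ−1)/γ) ⇒ T₂ = 382×(0.169)^0.248 = 246 K; V₂ = 126 L.
For an ideal gas ΔU = nCvΔT with Cv = R/(γ−1) = 25.2 J/(mol·K).
ΔU = 1.58×25.2×(246−382) = -5420 J.

-5420 J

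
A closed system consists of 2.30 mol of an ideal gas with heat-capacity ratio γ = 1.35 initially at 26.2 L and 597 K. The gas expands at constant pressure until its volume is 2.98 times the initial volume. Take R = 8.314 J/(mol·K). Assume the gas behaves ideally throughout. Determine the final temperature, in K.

1780 K

P₁ = nRT₁/V₁ = 2.30×8.314×597/26.2 = 436 kPa.
Isobaric: P stays 436 kPa; V/T = const ⇒ T₂ = 1780 K, V₂ = 78.1 L.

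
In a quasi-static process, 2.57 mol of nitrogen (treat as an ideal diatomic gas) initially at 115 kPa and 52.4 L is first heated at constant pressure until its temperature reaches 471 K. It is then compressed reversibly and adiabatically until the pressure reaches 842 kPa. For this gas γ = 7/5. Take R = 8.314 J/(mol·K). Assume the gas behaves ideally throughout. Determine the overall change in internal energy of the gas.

29400 J

T₁ = P₁V₁/(nR) = 115×52.4/(2.57×8.314) = 282 K.
Step 1 — Isobaric: P stays 115 kPa; V/T = const ⇒ T₂ = 471 K, V₂ = 87.5 L.
W = PΔV = 115×(87.5−52.4) kPa·L = 4040 J.
ΔU = nCvΔT = 2.57×20.8×(471−282) = 10100 J.
Q = ΔU + W = nCpΔT = 14100 J.
State after step 1: P = 115 kPa, V = 87.5 L, T = 471 K.
Step 2 — Adiabatic: T₂/T₁ = (P₂/P₁)^((γ−1)/γ) ⇒ T₂ = 471×(7.32)^0.286 = 832 K; V₂ = 21.1 L.
ΔU = nCvΔT = 2.57×20.8×(832−471) = 19300 J.
Q = 0 for an adiabatic process, so W = −ΔU = -19300 J.
Net over both steps: W = -15200 J, Q = 14100 J, ΔU = 29400 J.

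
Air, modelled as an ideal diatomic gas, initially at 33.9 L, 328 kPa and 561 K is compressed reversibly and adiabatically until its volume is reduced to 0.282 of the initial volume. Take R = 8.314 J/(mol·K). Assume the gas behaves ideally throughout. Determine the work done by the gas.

n = P₁V₁/(RT₁) = 328×33.9/(8.314×561) = 2.38 mol.
Adiabatic: TV^(γ−1) = const ⇒ T₂ = 561×(3.55)^0.400 = 931 K; PV^γ = const ⇒ P₂ = 1930 kPa.
ΔU = nCvΔT = 2.38×20.8×(931−561) = 18300 J.
Q = 0 for an adiabatic process, so W = −ΔU = -18300 J.

-18300 J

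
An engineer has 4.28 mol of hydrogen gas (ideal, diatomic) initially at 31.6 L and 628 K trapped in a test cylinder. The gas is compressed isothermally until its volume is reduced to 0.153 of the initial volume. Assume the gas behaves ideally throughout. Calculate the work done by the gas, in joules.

-42000 J

P₁ = nRT₁/V₁ = 4.28×8.314×628/31.6 = 707 kPa.
Isothermal: T stays 628 K; PV = const ⇒ V₂ = 4.83 L, P₂ = 4620 kPa.
W = nRT ln(V₂/V₁) = 4.28×8.314×628×ln(0.153) = -42000 J.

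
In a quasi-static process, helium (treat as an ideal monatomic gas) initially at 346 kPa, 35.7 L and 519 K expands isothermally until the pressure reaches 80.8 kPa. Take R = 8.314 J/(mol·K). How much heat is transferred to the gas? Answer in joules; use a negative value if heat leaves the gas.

18000 J

n = P₁V₁/(RT₁) = 346×35.7/(8.314×519) = 2.86 mol.
Isothermal: T stays 519 K; PV = const ⇒ V₂ = 153 L, P₂ = 80.8 kPa.
ΔU = 0 (ideal gas, T constant).
W = nRT ln(V₂/V₁) = 2.86×8.314×519×ln(4.28) = 18000 J.
Q = ΔU + W = 18000 J.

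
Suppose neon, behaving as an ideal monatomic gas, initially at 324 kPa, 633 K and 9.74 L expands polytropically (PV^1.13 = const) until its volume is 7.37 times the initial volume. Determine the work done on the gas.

-5550 J

n = P₁V₁/(RT₁) = 324×9.74/(8.314×633) = 0.600 mol.
Polytropic n=1.13: T₂ = T₁(V₁/V₂)^(n−1) = 633×(0.136)^0.13 = 488 K; P₂ = P₁(V₁/V₂)^n = 33.9 kPa.
W = (P₁V₁−P₂V₂)/(n−1) = (324×9.74−33.9×71.8)/0.13 = 5550 J.
Work done on the gas = −W_by = -5550 J.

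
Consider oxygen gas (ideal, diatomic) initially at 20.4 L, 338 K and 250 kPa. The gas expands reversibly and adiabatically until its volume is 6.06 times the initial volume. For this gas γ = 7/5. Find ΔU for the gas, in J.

-6550 J

n = P₁V₁/(RT₁) = 250×20.4/(8.314×338) = 1.81 mol.
Adiabatic: TV^(γ−1) = const ⇒ T₂ = 338×(0.165)^0.400 = 164 K; PV^γ = const ⇒ P₂ = 20.1 kPa.
For an ideal gas ΔU = nCvΔT with Cv = (5/2)R = 20.8 J/(mol·K).
ΔU = 1.81×20.8×(164−338) = -6550 J.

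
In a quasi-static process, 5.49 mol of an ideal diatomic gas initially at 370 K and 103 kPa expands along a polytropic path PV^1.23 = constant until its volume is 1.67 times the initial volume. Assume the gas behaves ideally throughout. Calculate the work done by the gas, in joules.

8170 J

V₁ = nRT₁/P₁ = 5.49×8.314×370/103 = 164 L.
Polytropic n=1.23: T₂ = T₁(V₁/V₂)^(n−1) = 370×(0.599)^0.23 = 329 K; P₂ = P₁(V₁/V₂)^n = 54.8 kPa.
W = (P₁V₁−P₂V₂)/(n−1) = (103×164−54.8×274)/0.23 = 8170 J.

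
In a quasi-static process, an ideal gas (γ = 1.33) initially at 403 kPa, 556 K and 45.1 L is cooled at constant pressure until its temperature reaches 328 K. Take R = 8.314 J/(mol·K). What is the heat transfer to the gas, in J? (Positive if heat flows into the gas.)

-30000 J

n = P₁V₁/(RT₁) = 403×45.1/(8.314×556) = 3.93 mol.
Isobaric: P stays 403 kPa; V/T = const ⇒ T₂ = 328 K, V₂ = 26.6 L.
W = PΔV = 403×(26.6−45.1) kPa·L = -7450 J.
ΔU = nCvΔT = 3.93×25.2×(328−556) = -22600 J.
Q = ΔU + W = nCpΔT = -30000 J.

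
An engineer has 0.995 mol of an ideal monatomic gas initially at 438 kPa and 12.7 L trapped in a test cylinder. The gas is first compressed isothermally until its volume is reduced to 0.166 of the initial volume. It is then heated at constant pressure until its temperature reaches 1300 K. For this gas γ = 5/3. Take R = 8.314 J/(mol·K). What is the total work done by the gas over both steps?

-4800 J

T₁ = P₁V₁/(nR) = 438×12.7/(0.995×8.314) = 672 K.
Step 1 — Isothermal: T stays 672 K; PV = const ⇒ V₂ = 2.11 L, P₂ = 2640 kPa.
ΔU = 0 (ideal gas, T constant).
W = nRT ln(V₂/V₁) = 0.995×8.314×672×ln(0.166) = -9990 J.
Q = ΔU + W = -9990 J.
State after step 1: P = 2640 kPa, V = 2.11 L, T = 672 K.
Step 2 — Isobaric: P stays 2640 kPa; V/T = const ⇒ T₂ = 1300 K, V₂ = 4.08 L.
W = PΔV = 2640×(4.08−2.11) kPa·L = 5190 J.
ΔU = nCvΔT = 0.995×12.5×(1300−672) = 7790 J.
Q = ΔU + W = nCpΔT = 13000 J.
Net over both steps: W = -4800 J, Q = 2990 J, ΔU = 7790 J.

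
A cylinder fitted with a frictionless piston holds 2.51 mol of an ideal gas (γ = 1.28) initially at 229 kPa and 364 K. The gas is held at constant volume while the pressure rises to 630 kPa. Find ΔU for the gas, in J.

47500 J

V₁ = nRT₁/P₁ = 2.51×8.314×364/229 = 33.2 L.
Isochoric: V stays 33.2 L; P/T = const ⇒ T₂ = 1000 K, P₂ = 630 kPa.
For an ideal gas ΔU = nCvΔT with Cv = R/(γ−1) = 29.7 J/(mol·K).
ΔU = 2.51×29.7×(1000−364) = 47500 J.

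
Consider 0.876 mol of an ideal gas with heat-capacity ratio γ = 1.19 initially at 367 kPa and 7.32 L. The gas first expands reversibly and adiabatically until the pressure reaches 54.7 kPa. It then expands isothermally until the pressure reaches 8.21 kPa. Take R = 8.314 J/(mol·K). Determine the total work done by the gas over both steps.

7470 J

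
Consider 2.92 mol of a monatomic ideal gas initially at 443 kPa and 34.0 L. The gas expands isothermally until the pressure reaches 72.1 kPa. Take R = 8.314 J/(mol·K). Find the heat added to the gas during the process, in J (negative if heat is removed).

27300 J

T₁ = P₁V₁/(nR) = 443×34.0/(2.92×8.314) = 620 K.
Isothermal: T stays 620 K; PV = const ⇒ V₂ = 209 L, P₂ = 72.1 kPa.
ΔU = 0 (ideal gas, T constant).
W = nRT ln(V₂/V₁) = 2.92×8.314×620×ln(6.14) = 27300 J.
Q = ΔU + W = 27300 J.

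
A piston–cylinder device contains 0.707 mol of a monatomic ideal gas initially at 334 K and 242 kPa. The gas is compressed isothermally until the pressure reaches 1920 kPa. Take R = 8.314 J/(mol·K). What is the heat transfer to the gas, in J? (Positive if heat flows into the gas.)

-4070 J

V₁ = nRT₁/P₁ = 0.707×8.314×334/242 = 8.11 L.
Isothermal: T stays 334 K; PV = const ⇒ V₂ = 1.02 L, P₂ = 1920 kPa.
ΔU = 0 (ideal gas, T constant).
W = nRT ln(V₂/V₁) = 0.707×8.314×334×ln(0.126) = -4070 J.
Q = ΔU + W = -4070 J.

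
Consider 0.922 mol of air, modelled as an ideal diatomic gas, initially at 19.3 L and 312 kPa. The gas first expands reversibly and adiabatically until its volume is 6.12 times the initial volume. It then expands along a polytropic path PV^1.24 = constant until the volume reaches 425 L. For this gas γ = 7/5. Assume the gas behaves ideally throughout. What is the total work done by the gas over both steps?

T₁ = P₁V₁/(nR) = 312×19.3/(0.922×8.314) = 786 K.
Step 1 — Adiabatic: TV^(γ−1) = const ⇒ T₂ = 786×(0.163)^0.400 = 381 K; PV^γ = const ⇒ P₂ = 24.7 kPa.
ΔU = nCvΔT = 0.922×20.8×(381−786) = -7760 J.
Q = 0 for an adiabatic process, so W = −ΔU = 7760 J.
State after step 1: P = 24.7 kPa, V = 118 L, T = 381 K.
Step 2 — Polytropic n=1.24: T₂ = T₁(V₁/V₂)^(n−1) = 381×(0.278)^0.24 = 280 K; P₂ = P₁(V₁/V₂)^n = 5.05 kPa.
W = (P₁V₁−P₂V₂)/(n−1) = (24.7×118−5.05×425)/0.24 = 3220 J.
ΔU = nCvΔT = 0.922×20.8×(280−381) = -1930 J.
Q = ΔU + W = 1290 J.
Net over both steps: W = 11000 J, Q = 1290 J, ΔU = -9690 J.

11000 J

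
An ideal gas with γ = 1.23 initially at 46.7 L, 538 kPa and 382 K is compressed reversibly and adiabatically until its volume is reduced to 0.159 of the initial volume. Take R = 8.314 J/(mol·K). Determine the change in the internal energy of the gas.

n = P₁V₁/(RT₁) = 538×46.7/(8.314×382) = 7.91 mol.
Adiabatic: TV^(γ−1) = const ⇒ T₂ = 382×(6.29)^0.230 = 583 K; PV^γ = const ⇒ P₂ = 5160 kPa.
For an ideal gas ΔU = nCvΔT with Cv = R/(γ−1) = 36.1 J/(mol·K).
ΔU = 7.91×36.1×(583−382) = 57500 J.

57500 J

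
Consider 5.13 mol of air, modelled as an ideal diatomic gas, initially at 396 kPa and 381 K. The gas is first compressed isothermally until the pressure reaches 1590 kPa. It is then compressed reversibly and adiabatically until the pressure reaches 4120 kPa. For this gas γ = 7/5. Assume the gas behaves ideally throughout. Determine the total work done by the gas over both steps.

-35300 J

V₁ = nRT₁/P₁ = 5.13×8.314×381/396 = 41.0 L.
Step 1 — Isothermal: T stays 381 K; PV = const ⇒ V₂ = 10.2 L, P₂ = 1590 kPa.
ΔU = 0 (ideal gas, T constant).
W = nRT ln(V₂/V₁) = 5.13×8.314×381×ln(0.249) = -22600 J.
Q = ΔU + W = -22600 J.
State after step 1: P = 1590 kPa, V = 10.2 L, T = 381 K.
Step 2 — Adiabatic: T₂/T₁ = (P₂/P₁)^((γ−1)/γ) ⇒ T₂ = 381×(2.59)^0.286 = 500 K; V₂ = 5.18 L.
ΔU = nCvΔT = 5.13×20.8×(500−381) = 12700 J.
Q = 0 for an adiabatic process, so W = −ΔU = -12700 J.
Net over both steps: W = -35300 J, Q = -22600 J, ΔU = 12700 J.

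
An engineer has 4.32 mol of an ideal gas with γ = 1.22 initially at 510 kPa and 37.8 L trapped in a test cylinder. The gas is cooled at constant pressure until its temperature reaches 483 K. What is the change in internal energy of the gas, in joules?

-8770 J

T₁ = P₁V₁/(nR) = 510×37.8/(4.32×8.314) = 537 K.
Isobaric: P stays 510 kPa; V/T = const ⇒ T₂ = 483 K, V₂ = 34.0 L.
For an ideal gas ΔU = nCvΔT with Cv = R/(γ−1) = 37.8 J/(mol·K).
ΔU = 4.32×37.8×(483−537) = -8770 J.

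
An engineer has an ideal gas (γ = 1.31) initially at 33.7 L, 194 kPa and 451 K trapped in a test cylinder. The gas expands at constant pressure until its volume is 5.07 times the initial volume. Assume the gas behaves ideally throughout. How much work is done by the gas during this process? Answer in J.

26600 J

n = P₁V₁/(RT₁) = 194×33.7/(8.314×451) = 1.74 mol.
Isobaric: P stays 194 kPa; V/T = const ⇒ T₂ = 2290 K, V₂ = 171 L.
W = PΔV = 194×(171−33.7) kPa·L = 26600 J.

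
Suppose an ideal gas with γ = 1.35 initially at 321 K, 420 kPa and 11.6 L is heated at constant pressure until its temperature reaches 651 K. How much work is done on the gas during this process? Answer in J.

-5010 J

n = P₁V₁/(RT₁) = 420×11.6/(8.314×321) = 1.83 mol.
Isobaric: P stays 420 kPa; V/T = const ⇒ T₂ = 651 K, V₂ = 23.5 L.
W = PΔV = 420×(23.5−11.6) kPa·L = 5010 J.
Work done on the gas = −W_by = -5010 J.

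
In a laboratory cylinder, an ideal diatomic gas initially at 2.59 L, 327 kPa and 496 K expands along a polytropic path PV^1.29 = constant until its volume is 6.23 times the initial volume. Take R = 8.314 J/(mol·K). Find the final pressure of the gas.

30.9 kPa

Polytropic n=1.29: T₂ = T₁(V₁/V₂)^(n−1) = 496×(0.161)^0.29 = 292 K; P₂ = P₁(V₁/V₂)^n = 30.9 kPa.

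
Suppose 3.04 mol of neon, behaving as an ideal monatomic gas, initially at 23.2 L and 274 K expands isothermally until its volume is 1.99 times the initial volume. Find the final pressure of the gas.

150 kPa

P₁ = nRT₁/V₁ = 3.04×8.314×274/23.2 = 299 kPa.
Isothermal: T stays 274 K; PV = const ⇒ V₂ = 46.2 L, P₂ = 150 kPa.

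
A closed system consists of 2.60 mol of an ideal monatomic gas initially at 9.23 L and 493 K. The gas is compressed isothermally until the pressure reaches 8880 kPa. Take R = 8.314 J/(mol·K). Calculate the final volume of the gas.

1.20 L

P₁ = nRT₁/V₁ = 2.60×8.314×493/9.23 = 1150 kPa.
Isothermal: T stays 493 K; PV = const ⇒ V₂ = 1.20 L, P₂ = 8880 kPa.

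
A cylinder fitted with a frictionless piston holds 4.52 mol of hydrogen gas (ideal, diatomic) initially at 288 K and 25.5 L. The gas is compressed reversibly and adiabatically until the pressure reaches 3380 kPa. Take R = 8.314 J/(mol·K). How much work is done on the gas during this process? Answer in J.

P₁ = nRT₁/V₁ = 4.52×8.314×288/25.5 = 424 kPa.
Adiabatic: T₂/T₁ = (P₂/P₁)^((γ−1)/γ) ⇒ T₂ = 288×(7.96)^0.286 = 521 K; V₂ = 5.79 L.
ΔU = nCvΔT = 4.52×20.8×(521−288) = 21900 J.
Q = 0 for an adiabatic process, so W = −ΔU = -21900 J.
Work done on the gas = −W_by = 21900 J.

21900 J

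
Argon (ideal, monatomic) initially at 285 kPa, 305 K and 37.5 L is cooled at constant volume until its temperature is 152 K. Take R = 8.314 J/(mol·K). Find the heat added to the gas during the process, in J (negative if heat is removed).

n = P₁V₁/(RT₁) = 285×37.5/(8.314×305) = 4.21 mol.
Isochoric: V stays 37.5 L; P/T = const ⇒ T₂ = 152 K, P₂ = 142 kPa.
W = 0 (no volume change).
ΔU = nCvΔT = 4.21×12.5×(152−305) = -8040 J.
Q = ΔU = -8040 J.

-8040 J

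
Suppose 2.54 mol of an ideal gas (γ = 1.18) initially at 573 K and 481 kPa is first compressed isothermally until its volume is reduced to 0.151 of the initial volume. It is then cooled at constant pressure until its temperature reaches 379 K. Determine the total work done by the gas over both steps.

V₁ = nRT₁/P₁ = 2.54×8.314×573/481 = 25.2 L.
Step 1 — Isothermal: T stays 573 K; PV = const ⇒ V₂ = 3.80 L, P₂ = 3190 kPa.
ΔU = 0 (ideal gas, T constant).
W = nRT ln(V₂/V₁) = 2.54×8.314×573×ln(0.151) = -22900 J.
Q = ΔU + W = -22900 J.
State after step 1: P = 3190 kPa, V = 3.80 L, T = 573 K.
Step 2 — Isobaric: P stays 3190 kPa; V/T = const ⇒ T₂ = 379 K, V₂ = 2.51 L.
W = PΔV = 3190×(2.51−3.80) kPa·L = -4100 J.
ΔU = nCvΔT = 2.54×46.2×(379−573) = -22800 J.
Q = ΔU + W = nCpΔT = -26900 J.
Net over both steps: W = -27000 J, Q = -49700 J, ΔU = -22800 J.

-27000 J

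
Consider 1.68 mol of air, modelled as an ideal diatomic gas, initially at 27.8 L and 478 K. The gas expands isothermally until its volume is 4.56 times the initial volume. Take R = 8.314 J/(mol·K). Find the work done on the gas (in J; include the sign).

P₁ = nRT₁/V₁ = 1.68×8.314×478/27.8 = 240 kPa.
Isothermal: T stays 478 K; PV = const ⇒ V₂ = 127 L, P₂ = 52.7 kPa.
W = nRT ln(V₂/V₁) = 1.68×8.314×478×ln(4.56) = 10100 J.
Work done on the gas = −W_by = -10100 J.

-10100 J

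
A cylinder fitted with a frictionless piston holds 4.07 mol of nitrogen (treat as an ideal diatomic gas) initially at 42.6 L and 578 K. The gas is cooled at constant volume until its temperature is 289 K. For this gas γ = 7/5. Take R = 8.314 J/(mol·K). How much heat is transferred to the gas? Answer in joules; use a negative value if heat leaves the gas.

-24400 J

P₁ = nRT₁/V₁ = 4.07×8.314×578/42.6 = 459 kPa.
Isochoric: V stays 42.6 L; P/T = const ⇒ T₂ = 289 K, P₂ = 230 kPa.
W = 0 (no volume change).
ΔU = nCvΔT = 4.07×20.8×(289−578) = -24400 J.
Q = ΔU = -24400 J.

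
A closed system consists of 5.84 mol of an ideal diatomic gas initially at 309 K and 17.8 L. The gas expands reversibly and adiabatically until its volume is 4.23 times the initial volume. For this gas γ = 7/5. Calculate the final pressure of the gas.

112 kPa

P₁ = nRT₁/V₁ = 5.84×8.314×309/17.8 = 843 kPa.
Adiabatic: TV^(γ−1) = const ⇒ T₂ = 309×(0.236)^0.400 = 174 K; PV^γ = const ⇒ P₂ = 112 kPa.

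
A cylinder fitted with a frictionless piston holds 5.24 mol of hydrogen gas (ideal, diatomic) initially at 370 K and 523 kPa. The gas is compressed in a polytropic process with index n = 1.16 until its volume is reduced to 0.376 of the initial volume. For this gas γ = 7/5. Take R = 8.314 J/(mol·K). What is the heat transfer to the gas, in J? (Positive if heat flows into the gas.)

V₁ = nRT₁/P₁ = 5.24×8.314×370/523 = 30.8 L.
Polytropic n=1.16: T₂ = T₁(V₁/V₂)^(n−1) = 370×(2.66)^0.16 = 433 K; P₂ = P₁(V₁/V₂)^n = 1630 kPa.
W = (P₁V₁−P₂V₂)/(n−1) = (523×30.8−1630×11.6)/0.16 = -17100 J.
ΔU = nCvΔT = 5.24×20.8×(433−370) = 6830 J.
Q = ΔU + W = -10200 J.

-10200 J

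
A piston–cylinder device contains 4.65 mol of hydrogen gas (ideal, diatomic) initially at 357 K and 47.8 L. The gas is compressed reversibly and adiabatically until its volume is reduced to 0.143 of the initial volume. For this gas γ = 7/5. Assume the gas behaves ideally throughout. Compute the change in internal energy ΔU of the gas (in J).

P₁ = nRT₁/V₁ = 4.65×8.314×357/47.8 = 289 kPa.
Adiabatic: TV^(γ−1) = const ⇒ T₂ = 357×(6.99)^0.400 = 777 K; PV^γ = const ⇒ P₂ = 4400 kPa.
For an ideal gas ΔU = nCvΔT with Cv = (5/2)R = 20.8 J/(mol·K).
ΔU = 4.65×20.8×(777−357) = 40600 J.

40600 J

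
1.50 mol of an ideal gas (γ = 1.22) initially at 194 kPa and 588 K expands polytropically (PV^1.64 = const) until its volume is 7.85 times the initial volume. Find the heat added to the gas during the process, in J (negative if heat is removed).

V₁ = nRT₁/P₁ = 1.50×8.314×588/194 = 37.8 L.
Polytropic n=1.64: T₂ = T₁(V₁/V₂)^(n−1) = 588×(0.127)^0.64 = 157 K; P₂ = P₁(V₁/V₂)^n = 6.61 kPa.
W = (P₁V₁−P₂V₂)/(n−1) = (194×37.8−6.61×297)/0.64 = 8390 J.
ΔU = nCvΔT = 1.50×37.8×(157−588) = -24400 J.
Q = ΔU + W = -16000 J.

-16000 J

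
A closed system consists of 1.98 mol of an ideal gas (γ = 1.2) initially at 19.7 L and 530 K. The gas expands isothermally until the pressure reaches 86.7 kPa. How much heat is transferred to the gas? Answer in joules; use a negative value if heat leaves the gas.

14200 J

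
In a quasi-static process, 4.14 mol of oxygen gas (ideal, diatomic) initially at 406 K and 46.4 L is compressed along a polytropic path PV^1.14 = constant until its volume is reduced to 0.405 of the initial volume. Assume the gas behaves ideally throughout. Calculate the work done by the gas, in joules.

-13500 J

P₁ = nRT₁/V₁ = 4.14×8.314×406/46.4 = 301 kPa.
Polytropic n=1.14: T₂ = T₁(V₁/V₂)^(n−1) = 406×(2.47)^0.14 = 461 K; P₂ = P₁(V₁/V₂)^n = 844 kPa.
W = (P₁V₁−P₂V₂)/(n−1) = (301×46.4−844×18.8)/0.14 = -13500 J.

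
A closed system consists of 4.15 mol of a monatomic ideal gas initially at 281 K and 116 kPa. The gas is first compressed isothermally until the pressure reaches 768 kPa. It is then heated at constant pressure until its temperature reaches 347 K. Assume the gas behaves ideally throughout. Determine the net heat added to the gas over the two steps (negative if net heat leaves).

V₁ = nRT₁/P₁ = 4.15×8.314×281/116 = 83.6 L.
Step 1 — Isothermal: T stays 281 K; PV = const ⇒ V₂ = 12.6 L, P₂ = 768 kPa.
ΔU = 0 (ideal gas, T constant).
W = nRT ln(V₂/V₁) = 4.15×8.314×281×ln(0.151) = -18300 J.
Q = ΔU + W = -18300 J.
State after step 1: P = 768 kPa, V = 12.6 L, T = 281 K.
Step 2 — Isobaric: P stays 768 kPa; V/T = const ⇒ T₂ = 347 K, V₂ = 15.6 L.
W = PΔV = 768×(15.6−12.6) kPa·L = 2280 J.
ΔU = nCvΔT = 4.15×12.5×(347−281) = 3420 J.
Q = ΔU + W = nCpΔT = 5690 J.
Net over both steps: W = -16000 J, Q = -12600 J, ΔU = 3420 J.

-12600 J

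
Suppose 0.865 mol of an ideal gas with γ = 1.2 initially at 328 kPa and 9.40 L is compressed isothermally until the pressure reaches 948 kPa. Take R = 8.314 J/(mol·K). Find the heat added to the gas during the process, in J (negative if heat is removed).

T₁ = P₁V₁/(nR) = 328×9.40/(0.865×8.314) = 429 K.
Isothermal: T stays 429 K; PV = const ⇒ V₂ = 3.25 L, P₂ = 948 kPa.
ΔU = 0 (ideal gas, T constant).
W = nRT ln(V₂/V₁) = 0.865×8.314×429×ln(0.346) = -3270 J.
Q = ΔU + W = -3270 J.

-3270 J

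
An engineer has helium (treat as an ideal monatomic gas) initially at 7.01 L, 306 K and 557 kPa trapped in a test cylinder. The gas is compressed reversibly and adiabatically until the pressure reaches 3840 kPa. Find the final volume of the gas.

Adiabatic: T₂/T₁ = (P₂/P₁)^((γ−1)/γ) ⇒ T₂ = 306×(6.89)^0.400 = 662 K; V₂ = 2.20 L.

2.20 L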